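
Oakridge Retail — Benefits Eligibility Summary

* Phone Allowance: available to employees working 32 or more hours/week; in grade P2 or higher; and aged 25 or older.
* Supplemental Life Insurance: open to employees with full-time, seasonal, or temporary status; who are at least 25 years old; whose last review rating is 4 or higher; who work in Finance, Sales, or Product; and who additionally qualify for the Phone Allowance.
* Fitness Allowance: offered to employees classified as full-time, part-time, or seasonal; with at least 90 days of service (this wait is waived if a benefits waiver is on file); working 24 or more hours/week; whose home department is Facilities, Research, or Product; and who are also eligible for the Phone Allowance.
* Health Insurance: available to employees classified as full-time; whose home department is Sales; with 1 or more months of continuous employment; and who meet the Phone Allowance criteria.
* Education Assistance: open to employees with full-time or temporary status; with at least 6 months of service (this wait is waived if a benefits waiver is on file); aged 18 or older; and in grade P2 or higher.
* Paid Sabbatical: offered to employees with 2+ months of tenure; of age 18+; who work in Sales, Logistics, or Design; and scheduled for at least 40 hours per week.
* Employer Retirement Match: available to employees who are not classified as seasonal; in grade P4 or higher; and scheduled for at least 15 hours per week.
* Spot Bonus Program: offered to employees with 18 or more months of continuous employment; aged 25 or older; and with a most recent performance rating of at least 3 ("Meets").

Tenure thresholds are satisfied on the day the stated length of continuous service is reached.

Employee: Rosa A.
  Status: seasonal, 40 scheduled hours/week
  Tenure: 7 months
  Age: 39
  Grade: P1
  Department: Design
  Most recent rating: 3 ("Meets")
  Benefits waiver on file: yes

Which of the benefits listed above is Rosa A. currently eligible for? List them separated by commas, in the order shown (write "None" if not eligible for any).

Paid Sabbatical

Phone Allowance — 40 hrs/wk ≥ 32 ✓; grade P1 < P2 ✗ → not eligible.
Supplemental Life Insurance — status seasonal ✓; age 39 ≥ 25 ✓; rating 3 < 4 ✗ → not eligible.
Fitness Allowance — status seasonal ✓; benefits waiver on file ✓; 40 hrs/wk ≥ 24 ✓; dept Design ✗ → not eligible.
Health Insurance — status seasonal ✗ (requires full-time) → not eligible.
Education Assistance — status seasonal ✗ (requires full-time or temporary) → not eligible.
Paid Sabbatical — service 7 months ≥ 2 months ✓; age 39 ≥ 18 ✓; dept Design ✓; 40 hrs/wk ≥ 40 ✓ → eligible.
Employer Retirement Match — status seasonal ✗ (excluded) → not eligible.
Spot Bonus Program — service 7 months < 18 months ✗ → not eligible.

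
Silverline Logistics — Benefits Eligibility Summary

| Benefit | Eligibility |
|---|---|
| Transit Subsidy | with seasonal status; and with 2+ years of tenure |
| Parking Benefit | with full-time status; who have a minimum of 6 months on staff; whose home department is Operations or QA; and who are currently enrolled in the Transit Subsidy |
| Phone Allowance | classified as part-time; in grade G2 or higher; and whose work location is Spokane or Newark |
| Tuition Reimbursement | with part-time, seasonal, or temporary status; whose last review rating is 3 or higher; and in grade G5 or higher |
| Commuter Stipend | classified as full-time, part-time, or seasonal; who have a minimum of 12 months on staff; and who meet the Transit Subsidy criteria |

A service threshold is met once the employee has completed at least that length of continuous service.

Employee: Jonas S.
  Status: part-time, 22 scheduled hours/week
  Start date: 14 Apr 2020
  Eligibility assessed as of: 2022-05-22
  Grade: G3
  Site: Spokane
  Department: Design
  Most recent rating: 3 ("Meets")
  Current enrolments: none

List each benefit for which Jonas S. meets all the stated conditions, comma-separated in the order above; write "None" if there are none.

Service from 14 Apr 2020 to 2022-05-22: 768 days.
Transit Subsidy — status part-time ✗ (requires seasonal) → not eligible.
Parking Benefit — status part-time ✗ (requires full-time) → not eligible.
Phone Allowance — status part-time ✓; grade G3 ≥ G2 ✓; site Spokane ✓ → eligible.
Tuition Reimbursement — status part-time ✓; rating 3 ≥ 3 ✓; grade G3 < G5 ✗ → not eligible.
Commuter Stipend — status part-time ✓; service 768 days ≥ 12 months (≈360 days) ✓; not eligible for Transit Subsidy ✗ → not eligible.

Phone Allowance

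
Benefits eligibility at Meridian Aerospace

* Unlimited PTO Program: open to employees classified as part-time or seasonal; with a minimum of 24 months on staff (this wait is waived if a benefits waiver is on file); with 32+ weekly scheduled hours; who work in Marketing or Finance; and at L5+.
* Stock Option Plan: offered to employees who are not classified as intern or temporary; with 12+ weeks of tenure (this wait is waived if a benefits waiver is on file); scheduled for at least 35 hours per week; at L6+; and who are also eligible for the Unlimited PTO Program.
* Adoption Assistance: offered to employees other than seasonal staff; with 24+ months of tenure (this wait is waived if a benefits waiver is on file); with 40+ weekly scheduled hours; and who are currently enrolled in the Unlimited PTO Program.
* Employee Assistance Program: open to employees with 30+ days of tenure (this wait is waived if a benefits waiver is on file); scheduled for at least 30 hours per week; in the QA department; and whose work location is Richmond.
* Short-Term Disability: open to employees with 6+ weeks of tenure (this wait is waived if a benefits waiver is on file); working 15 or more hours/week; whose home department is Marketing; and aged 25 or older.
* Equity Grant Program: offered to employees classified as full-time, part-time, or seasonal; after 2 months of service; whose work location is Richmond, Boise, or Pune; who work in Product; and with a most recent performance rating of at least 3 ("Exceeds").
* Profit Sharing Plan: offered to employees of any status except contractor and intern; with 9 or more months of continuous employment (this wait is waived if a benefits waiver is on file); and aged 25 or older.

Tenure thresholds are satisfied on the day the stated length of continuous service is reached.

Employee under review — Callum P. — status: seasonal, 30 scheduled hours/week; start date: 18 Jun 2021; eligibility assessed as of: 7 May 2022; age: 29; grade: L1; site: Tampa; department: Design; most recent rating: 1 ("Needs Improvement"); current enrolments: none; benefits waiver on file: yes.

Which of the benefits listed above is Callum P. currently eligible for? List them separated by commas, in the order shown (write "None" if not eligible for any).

Service from 18 Jun 2021 to 7 May 2022: 323 days.
Unlimited PTO Program — status seasonal ✓; benefits waiver on file ✓; 30 hrs/wk < 32 ✗ → not eligible.
Stock Option Plan — status seasonal ✓ (not excluded); benefits waiver on file ✓; 30 hrs/wk < 35 ✗ → not eligible.
Adoption Assistance — status seasonal ✗ (excluded) → not eligible.
Employee Assistance Program — benefits waiver on file ✓; 30 hrs/wk ≥ 30 ✓; dept Design ✗ → not eligible.
Short-Term Disability — benefits waiver on file ✓; 30 hrs/wk ≥ 15 ✓; dept Design ✗ → not eligible.
Equity Grant Program — status seasonal ✓; service 323 days ≥ 2 months (≈60 days) ✓; site Tampa ✗ (not Richmond, Boise, or Pune) → not eligible.
Profit Sharing Plan — status seasonal ✓ (not excluded); benefits waiver on file ✓; age 29 ≥ 25 ✓ → eligible.

Profit Sharing Plan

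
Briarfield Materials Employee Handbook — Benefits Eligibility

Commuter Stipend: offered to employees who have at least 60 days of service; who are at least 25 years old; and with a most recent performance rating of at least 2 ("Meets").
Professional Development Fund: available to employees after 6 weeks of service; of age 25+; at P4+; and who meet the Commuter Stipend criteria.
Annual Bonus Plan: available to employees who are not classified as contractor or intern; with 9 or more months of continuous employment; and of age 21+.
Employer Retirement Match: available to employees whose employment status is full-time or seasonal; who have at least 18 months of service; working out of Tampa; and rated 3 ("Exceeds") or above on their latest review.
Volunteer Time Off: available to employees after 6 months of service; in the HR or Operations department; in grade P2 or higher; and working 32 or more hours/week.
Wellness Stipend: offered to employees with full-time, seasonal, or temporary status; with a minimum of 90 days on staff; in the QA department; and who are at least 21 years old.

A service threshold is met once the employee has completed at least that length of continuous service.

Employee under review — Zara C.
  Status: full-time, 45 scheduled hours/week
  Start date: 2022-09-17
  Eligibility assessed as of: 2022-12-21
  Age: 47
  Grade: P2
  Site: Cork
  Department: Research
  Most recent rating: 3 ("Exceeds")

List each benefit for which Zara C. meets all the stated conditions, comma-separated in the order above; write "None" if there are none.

Commuter Stipend

Service from 2022-09-17 to 2022-12-21: 95 days.
Commuter Stipend — service 95 days ≥ 60 days ✓; age 47 ≥ 25 ✓; rating 3 ≥ 2 ✓ → eligible.
Professional Development Fund — service 95 days ≥ 6 weeks (≈42 days) ✓; age 47 ≥ 25 ✓; grade P2 < P4 ✗ → not eligible.
Annual Bonus Plan — status full-time ✓ (not excluded); service 95 days < 9 months (≈270 days) ✗ → not eligible.
Employer Retirement Match — status full-time ✓; service 95 days < 18 months (≈540 days) ✗ → not eligible.
Volunteer Time Off — service 95 days < 6 months (≈180 days) ✗ → not eligible.
Wellness Stipend — status full-time ✓; service 95 days ≥ 90 days ✓; dept Research ✗ → not eligible.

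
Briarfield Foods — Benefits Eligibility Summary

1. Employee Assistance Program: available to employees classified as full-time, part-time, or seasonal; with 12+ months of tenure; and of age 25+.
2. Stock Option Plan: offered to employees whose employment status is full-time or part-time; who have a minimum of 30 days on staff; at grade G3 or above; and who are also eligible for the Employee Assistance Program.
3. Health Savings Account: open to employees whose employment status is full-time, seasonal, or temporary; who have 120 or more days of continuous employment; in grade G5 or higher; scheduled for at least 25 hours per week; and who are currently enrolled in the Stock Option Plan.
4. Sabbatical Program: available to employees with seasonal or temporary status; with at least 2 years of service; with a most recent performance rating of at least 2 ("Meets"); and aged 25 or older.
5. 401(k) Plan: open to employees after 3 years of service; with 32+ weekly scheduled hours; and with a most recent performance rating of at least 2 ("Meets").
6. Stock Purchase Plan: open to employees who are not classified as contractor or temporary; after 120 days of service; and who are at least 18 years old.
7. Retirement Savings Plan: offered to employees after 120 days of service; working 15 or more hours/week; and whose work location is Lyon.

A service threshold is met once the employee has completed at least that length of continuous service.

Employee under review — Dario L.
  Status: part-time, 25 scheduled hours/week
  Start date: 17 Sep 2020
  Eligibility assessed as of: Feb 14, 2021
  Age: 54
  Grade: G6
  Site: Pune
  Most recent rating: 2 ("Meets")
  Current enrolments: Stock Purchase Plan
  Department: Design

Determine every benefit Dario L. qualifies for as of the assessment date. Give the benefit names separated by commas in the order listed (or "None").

Service from 17 Sep 2020 to Feb 14, 2021: 150 days.
Employee Assistance Program — status part-time ✓; service 150 days < 12 months (≈360 days) ✗ → not eligible.
Stock Option Plan — status part-time ✓; service 150 days ≥ 30 days ✓; grade G6 ≥ G3 ✓; not eligible for Employee Assistance Program ✗ → not eligible.
Health Savings Account — status part-time ✗ (requires full-time, seasonal, or temporary) → not eligible.
Sabbatical Program — status part-time ✗ (requires seasonal or temporary) → not eligible.
401(k) Plan — service 150 days < 3 years (≈1095 days) ✗ → not eligible.
Stock Purchase Plan — status part-time ✓ (not excluded); service 150 days ≥ 120 days ✓; age 54 ≥ 18 ✓ → eligible.
Retirement Savings Plan — service 150 days ≥ 120 days ✓; 25 hrs/wk ≥ 15 ✓; site Pune ✗ (not Lyon) → not eligible.

Stock Purchase Plan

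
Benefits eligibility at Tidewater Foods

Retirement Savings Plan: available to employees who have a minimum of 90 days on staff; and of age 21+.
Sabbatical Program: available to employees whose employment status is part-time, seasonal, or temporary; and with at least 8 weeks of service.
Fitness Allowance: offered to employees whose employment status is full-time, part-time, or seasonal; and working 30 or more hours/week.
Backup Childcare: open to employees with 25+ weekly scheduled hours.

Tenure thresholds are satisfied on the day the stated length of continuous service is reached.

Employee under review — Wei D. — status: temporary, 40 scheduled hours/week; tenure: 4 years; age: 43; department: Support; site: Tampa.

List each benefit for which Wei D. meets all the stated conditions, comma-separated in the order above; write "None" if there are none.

Retirement Savings Plan, Sabbatical Program, Backup Childcare

Retirement Savings Plan — service 4 years ≥ 90 days ✓; age 43 ≥ 21 ✓ → eligible.
Sabbatical Program — status temporary ✓; service 4 years ≥ 8 weeks (≈56 days) ✓ → eligible.
Fitness Allowance — status temporary ✗ (requires full-time, part-time, or seasonal) → not eligible.
Backup Childcare — 40 hrs/wk ≥ 25 ✓ → eligible.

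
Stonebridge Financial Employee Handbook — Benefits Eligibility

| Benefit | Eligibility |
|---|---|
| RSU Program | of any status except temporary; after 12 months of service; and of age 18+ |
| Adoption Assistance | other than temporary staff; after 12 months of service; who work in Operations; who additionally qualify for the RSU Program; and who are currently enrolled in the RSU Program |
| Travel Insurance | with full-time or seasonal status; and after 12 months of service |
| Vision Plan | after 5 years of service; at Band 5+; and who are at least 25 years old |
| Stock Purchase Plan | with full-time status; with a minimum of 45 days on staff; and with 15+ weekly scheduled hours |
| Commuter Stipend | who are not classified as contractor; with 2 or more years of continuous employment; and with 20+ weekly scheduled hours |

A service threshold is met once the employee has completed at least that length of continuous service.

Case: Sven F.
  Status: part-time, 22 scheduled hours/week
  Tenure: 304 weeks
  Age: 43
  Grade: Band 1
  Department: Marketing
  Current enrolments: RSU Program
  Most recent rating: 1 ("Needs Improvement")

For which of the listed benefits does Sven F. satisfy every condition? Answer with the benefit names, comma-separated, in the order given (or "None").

RSU Program — status part-time ✓ (not excluded); service 304 weeks ≥ 12 months (≈360 days) ✓; age 43 ≥ 18 ✓ → eligible.
Adoption Assistance — status part-time ✓ (not excluded); service 304 weeks ≥ 12 months (≈360 days) ✓; dept Marketing ✗ → not eligible.
Travel Insurance — status part-time ✗ (requires full-time or seasonal) → not eligible.
Vision Plan — service 304 weeks ≥ 5 years (≈1825 days) ✓; grade Band 1 < Band 5 ✗ → not eligible.
Stock Purchase Plan — status part-time ✗ (requires full-time) → not eligible.
Commuter Stipend — status part-time ✓ (not excluded); service 304 weeks ≥ 2 years (≈730 days) ✓; 22 hrs/wk ≥ 20 ✓ → eligible.

RSU Program, Commuter Stipend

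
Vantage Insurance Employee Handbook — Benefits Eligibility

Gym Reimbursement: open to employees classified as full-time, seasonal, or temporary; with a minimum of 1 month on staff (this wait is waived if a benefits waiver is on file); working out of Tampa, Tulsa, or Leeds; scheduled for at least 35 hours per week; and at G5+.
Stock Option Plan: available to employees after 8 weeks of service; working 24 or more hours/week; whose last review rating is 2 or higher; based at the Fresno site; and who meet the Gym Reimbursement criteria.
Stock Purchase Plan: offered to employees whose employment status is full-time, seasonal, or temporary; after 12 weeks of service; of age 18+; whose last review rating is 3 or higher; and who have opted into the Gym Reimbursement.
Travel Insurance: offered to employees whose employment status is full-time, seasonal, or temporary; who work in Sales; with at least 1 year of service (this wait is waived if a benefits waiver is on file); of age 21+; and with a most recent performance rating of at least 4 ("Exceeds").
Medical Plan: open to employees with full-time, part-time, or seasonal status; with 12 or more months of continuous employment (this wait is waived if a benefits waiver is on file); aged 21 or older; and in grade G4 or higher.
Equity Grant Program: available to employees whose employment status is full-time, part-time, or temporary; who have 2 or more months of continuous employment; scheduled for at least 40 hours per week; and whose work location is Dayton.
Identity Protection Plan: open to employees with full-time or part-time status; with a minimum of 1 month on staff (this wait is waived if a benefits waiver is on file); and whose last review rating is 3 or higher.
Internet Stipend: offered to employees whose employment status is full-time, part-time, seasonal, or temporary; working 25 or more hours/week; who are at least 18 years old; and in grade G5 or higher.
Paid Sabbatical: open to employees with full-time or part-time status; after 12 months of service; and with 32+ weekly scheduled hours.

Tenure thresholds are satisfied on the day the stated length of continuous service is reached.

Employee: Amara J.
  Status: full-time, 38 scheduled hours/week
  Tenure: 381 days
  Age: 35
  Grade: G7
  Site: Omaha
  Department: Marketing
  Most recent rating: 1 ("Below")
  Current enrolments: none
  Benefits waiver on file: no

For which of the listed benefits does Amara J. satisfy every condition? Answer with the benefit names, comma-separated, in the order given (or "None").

Medical Plan, Internet Stipend, Paid Sabbatical

Gym Reimbursement — status full-time ✓; no waiver, service 381 days ≥ 1 month (≈30 days) ✓; site Omaha ✗ (not Tampa, Tulsa, or Leeds) → not eligible.
Stock Option Plan — service 381 days ≥ 8 weeks (≈56 days) ✓; 38 hrs/wk ≥ 24 ✓; rating 1 < 2 ✗ → not eligible.
Stock Purchase Plan — status full-time ✓; service 381 days ≥ 12 weeks (≈84 days) ✓; age 35 ≥ 18 ✓; rating 1 < 3 ✗ → not eligible.
Travel Insurance — status full-time ✓; dept Marketing ✗ → not eligible.
Medical Plan — status full-time ✓; no waiver, service 381 days ≥ 12 months (≈360 days) ✓; age 35 ≥ 21 ✓; grade G7 ≥ G4 ✓ → eligible.
Equity Grant Program — status full-time ✓; service 381 days ≥ 2 months (≈60 days) ✓; 38 hrs/wk < 40 ✗ → not eligible.
Identity Protection Plan — status full-time ✓; no waiver, service 381 days ≥ 1 month (≈30 days) ✓; rating 1 < 3 ✗ → not eligible.
Internet Stipend — status full-time ✓; 38 hrs/wk ≥ 25 ✓; age 35 ≥ 18 ✓; grade G7 ≥ G5 ✓ → eligible.
Paid Sabbatical — status full-time ✓; service 381 days ≥ 12 months (≈360 days) ✓; 38 hrs/wk ≥ 32 ✓ → eligible.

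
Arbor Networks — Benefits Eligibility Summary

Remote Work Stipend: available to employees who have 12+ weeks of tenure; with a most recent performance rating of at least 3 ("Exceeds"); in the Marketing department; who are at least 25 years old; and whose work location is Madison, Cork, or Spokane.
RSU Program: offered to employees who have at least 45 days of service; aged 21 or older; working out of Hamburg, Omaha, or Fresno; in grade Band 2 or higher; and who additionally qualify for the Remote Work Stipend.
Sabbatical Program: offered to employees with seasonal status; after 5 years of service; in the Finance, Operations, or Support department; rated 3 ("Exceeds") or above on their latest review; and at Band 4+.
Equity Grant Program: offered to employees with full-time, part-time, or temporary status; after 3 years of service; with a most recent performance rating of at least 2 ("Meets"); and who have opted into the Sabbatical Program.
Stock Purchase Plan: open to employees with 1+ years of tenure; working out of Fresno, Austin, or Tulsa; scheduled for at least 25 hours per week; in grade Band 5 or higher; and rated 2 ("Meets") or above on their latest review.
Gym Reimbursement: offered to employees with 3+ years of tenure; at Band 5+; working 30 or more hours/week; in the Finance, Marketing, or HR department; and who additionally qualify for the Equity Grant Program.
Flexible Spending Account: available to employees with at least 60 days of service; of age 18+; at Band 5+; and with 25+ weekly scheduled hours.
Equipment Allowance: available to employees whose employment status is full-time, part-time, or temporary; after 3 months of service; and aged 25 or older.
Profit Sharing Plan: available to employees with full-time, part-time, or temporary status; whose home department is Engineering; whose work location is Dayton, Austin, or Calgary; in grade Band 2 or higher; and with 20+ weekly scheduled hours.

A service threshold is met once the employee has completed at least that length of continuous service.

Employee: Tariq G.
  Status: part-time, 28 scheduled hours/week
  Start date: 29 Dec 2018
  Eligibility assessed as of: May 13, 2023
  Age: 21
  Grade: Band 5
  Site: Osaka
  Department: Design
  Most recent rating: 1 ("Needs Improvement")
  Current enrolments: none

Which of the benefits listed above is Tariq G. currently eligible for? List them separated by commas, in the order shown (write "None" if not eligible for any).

Service from 29 Dec 2018 to May 13, 2023: 1596 days.
Remote Work Stipend — service 1596 days ≥ 12 weeks (≈84 days) ✓; rating 1 < 3 ✗ → not eligible.
RSU Program — service 1596 days ≥ 45 days ✓; age 21 ≥ 21 ✓; site Osaka ✗ (not Hamburg, Omaha, or Fresno) → not eligible.
Sabbatical Program — status part-time ✗ (requires seasonal) → not eligible.
Equity Grant Program — status part-time ✓; service 1596 days ≥ 3 years (≈1095 days) ✓; rating 1 < 2 ✗ → not eligible.
Stock Purchase Plan — service 1596 days ≥ 1 year (≈365 days) ✓; site Osaka ✗ (not Fresno, Austin, or Tulsa) → not eligible.
Gym Reimbursement — service 1596 days ≥ 3 years (≈1095 days) ✓; grade Band 5 ≥ Band 5 ✓; 28 hrs/wk < 30 ✗ → not eligible.
Flexible Spending Account — service 1596 days ≥ 60 days ✓; age 21 ≥ 18 ✓; grade Band 5 ≥ Band 5 ✓; 28 hrs/wk ≥ 25 ✓ → eligible.
Equipment Allowance — status part-time ✓; service 1596 days ≥ 3 months (≈90 days) ✓; age 21 < 25 ✗ → not eligible.
Profit Sharing Plan — status part-time ✓; dept Design ✗ → not eligible.

Flexible Spending Account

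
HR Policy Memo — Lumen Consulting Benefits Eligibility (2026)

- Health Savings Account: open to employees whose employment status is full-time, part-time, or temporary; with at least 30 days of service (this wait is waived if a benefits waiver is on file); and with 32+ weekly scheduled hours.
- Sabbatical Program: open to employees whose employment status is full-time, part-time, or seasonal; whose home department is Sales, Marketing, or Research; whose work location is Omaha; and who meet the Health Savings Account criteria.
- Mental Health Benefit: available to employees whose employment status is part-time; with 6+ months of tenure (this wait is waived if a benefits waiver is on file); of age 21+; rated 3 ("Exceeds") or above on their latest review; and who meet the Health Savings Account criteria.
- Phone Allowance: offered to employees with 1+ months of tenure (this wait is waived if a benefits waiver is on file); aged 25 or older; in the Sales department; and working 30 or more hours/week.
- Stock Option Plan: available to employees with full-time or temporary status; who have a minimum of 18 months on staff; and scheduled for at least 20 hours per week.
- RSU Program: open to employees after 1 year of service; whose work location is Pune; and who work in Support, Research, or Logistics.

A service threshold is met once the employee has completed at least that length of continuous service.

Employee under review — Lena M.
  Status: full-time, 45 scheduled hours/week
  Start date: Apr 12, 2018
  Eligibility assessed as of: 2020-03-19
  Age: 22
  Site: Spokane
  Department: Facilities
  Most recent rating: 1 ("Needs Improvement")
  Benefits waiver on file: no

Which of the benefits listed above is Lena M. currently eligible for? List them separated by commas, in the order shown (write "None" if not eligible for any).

Health Savings Account, Stock Option Plan

Service from Apr 12, 2018 to 2020-03-19: 707 days.
Health Savings Account — status full-time ✓; no waiver, service 707 days ≥ 30 days ✓; 45 hrs/wk ≥ 32 ✓ → eligible.
Sabbatical Program — status full-time ✓; dept Facilities ✗ → not eligible.
Mental Health Benefit — status full-time ✗ (requires part-time) → not eligible.
Phone Allowance — no waiver, service 707 days ≥ 1 month (≈30 days) ✓; age 22 < 25 ✗ → not eligible.
Stock Option Plan — status full-time ✓; service 707 days ≥ 18 months (≈540 days) ✓; 45 hrs/wk ≥ 20 ✓ → eligible.
RSU Program — service 707 days ≥ 1 year (≈365 days) ✓; site Spokane ✗ (not Pune) → not eligible.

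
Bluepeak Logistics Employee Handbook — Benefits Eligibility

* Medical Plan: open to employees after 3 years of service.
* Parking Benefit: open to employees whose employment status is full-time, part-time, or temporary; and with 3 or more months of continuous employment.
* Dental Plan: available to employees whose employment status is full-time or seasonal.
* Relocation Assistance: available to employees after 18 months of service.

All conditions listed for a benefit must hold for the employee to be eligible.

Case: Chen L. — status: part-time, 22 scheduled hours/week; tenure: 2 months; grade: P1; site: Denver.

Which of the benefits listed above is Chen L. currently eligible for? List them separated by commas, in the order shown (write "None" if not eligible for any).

None

Medical Plan — service 2 months < 3 years (≈1095 days) ✗ → not eligible.
Parking Benefit — status part-time ✓; service 2 months < 3 months ✗ → not eligible.
Dental Plan — status part-time ✗ (requires full-time or seasonal) → not eligible.
Relocation Assistance — service 2 months < 18 months ✗ → not eligible.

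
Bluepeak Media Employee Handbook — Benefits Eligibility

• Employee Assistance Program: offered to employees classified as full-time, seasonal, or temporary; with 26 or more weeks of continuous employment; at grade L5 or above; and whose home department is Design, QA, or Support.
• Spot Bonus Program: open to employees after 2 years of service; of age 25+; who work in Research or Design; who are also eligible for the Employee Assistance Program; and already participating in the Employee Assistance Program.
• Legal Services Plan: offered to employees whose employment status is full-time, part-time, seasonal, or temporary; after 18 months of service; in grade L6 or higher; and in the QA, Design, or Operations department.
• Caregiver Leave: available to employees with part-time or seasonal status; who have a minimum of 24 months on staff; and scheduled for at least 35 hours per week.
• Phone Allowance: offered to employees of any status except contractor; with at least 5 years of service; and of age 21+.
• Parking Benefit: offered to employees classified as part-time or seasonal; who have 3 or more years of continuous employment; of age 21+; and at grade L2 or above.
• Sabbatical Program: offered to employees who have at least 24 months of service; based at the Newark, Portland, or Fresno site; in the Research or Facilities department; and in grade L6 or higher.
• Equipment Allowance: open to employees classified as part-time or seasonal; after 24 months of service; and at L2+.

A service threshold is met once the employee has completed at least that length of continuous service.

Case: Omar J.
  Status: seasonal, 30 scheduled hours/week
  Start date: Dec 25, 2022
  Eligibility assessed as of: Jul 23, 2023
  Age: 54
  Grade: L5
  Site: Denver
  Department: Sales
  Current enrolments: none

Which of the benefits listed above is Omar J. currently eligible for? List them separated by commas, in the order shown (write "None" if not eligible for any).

None

Service from Dec 25, 2022 to Jul 23, 2023: 210 days.
Employee Assistance Program — status seasonal ✓; service 210 days ≥ 26 weeks (≈182 days) ✓; grade L5 ≥ L5 ✓; dept Sales ✗ → not eligible.
Spot Bonus Program — service 210 days < 2 years (≈730 days) ✗ → not eligible.
Legal Services Plan — status seasonal ✓; service 210 days < 18 months (≈540 days) ✗ → not eligible.
Caregiver Leave — status seasonal ✓; service 210 days < 24 months (≈720 days) ✗ → not eligible.
Phone Allowance — status seasonal ✓ (not excluded); service 210 days < 5 years (≈1825 days) ✗ → not eligible.
Parking Benefit — status seasonal ✓; service 210 days < 3 years (≈1095 days) ✗ → not eligible.
Sabbatical Program — service 210 days < 24 months (≈720 days) ✗ → not eligible.
Equipment Allowance — status seasonal ✓; service 210 days < 24 months (≈720 days) ✗ → not eligible.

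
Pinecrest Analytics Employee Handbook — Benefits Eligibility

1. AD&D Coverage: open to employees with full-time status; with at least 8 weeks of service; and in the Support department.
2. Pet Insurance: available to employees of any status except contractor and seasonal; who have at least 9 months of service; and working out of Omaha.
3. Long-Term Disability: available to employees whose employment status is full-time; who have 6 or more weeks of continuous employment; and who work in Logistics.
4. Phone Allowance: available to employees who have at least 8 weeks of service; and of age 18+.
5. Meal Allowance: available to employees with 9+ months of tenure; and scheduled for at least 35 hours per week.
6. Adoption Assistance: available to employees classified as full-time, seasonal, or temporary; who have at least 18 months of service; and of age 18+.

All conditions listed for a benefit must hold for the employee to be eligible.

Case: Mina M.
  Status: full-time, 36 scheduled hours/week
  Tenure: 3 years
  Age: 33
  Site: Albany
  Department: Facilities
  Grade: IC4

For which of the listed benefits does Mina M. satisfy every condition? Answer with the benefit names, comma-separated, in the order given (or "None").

AD&D Coverage — status full-time ✓; service 3 years ≥ 8 weeks (≈56 days) ✓; dept Facilities ✗ → not eligible.
Pet Insurance — status full-time ✓ (not excluded); service 3 years ≥ 9 months (≈270 days) ✓; site Albany ✗ (not Omaha) → not eligible.
Long-Term Disability — status full-time ✓; service 3 years ≥ 6 weeks (≈42 days) ✓; dept Facilities ✗ → not eligible.
Phone Allowance — service 3 years ≥ 8 weeks (≈56 days) ✓; age 33 ≥ 18 ✓ → eligible.
Meal Allowance — service 3 years ≥ 9 months (≈270 days) ✓; 36 hrs/wk ≥ 35 ✓ → eligible.
Adoption Assistance — status full-time ✓; service 3 years ≥ 18 months (≈540 days) ✓; age 33 ≥ 18 ✓ → eligible.

Phone Allowance, Meal Allowance, Adoption Assistance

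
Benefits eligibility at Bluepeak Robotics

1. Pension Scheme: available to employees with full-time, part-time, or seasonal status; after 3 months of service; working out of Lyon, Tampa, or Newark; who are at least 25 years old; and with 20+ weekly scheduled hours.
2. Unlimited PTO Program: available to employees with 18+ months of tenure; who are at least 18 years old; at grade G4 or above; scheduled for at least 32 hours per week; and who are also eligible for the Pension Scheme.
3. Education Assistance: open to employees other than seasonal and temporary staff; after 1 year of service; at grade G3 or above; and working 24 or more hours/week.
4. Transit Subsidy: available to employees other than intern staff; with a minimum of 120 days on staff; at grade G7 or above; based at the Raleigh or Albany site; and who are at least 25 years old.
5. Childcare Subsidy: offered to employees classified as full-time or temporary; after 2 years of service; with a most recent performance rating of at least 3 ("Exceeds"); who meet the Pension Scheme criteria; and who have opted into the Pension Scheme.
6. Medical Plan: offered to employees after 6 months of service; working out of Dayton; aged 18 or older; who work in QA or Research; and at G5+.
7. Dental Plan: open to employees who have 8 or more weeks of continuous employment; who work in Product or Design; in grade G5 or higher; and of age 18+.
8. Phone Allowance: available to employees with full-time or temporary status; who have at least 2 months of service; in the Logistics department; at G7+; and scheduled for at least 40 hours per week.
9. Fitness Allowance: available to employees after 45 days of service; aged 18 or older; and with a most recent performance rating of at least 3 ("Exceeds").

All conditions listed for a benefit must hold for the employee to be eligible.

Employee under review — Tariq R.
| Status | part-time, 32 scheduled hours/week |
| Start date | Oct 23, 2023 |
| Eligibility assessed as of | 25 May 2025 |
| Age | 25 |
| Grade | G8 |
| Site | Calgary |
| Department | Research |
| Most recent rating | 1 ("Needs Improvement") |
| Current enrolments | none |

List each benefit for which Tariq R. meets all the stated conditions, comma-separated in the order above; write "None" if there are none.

Service from Oct 23, 2023 to 25 May 2025: 580 days.
Pension Scheme — status part-time ✓; service 580 days ≥ 3 months (≈90 days) ✓; site Calgary ✗ (not Lyon, Tampa, or Newark) → not eligible.
Unlimited PTO Program — service 580 days ≥ 18 months (≈540 days) ✓; age 25 ≥ 18 ✓; grade G8 ≥ G4 ✓; 32 hrs/wk ≥ 32 ✓; not eligible for Pension Scheme ✗ → not eligible.
Education Assistance — status part-time ✓ (not excluded); service 580 days ≥ 1 year (≈365 days) ✓; grade G8 ≥ G3 ✓; 32 hrs/wk ≥ 24 ✓ → eligible.
Transit Subsidy — status part-time ✓ (not excluded); service 580 days ≥ 120 days ✓; grade G8 ≥ G7 ✓; site Calgary ✗ (not Raleigh or Albany) → not eligible.
Childcare Subsidy — status part-time ✗ (requires full-time or temporary) → not eligible.
Medical Plan — service 580 days ≥ 6 months (≈180 days) ✓; site Calgary ✗ (not Dayton) → not eligible.
Dental Plan — service 580 days ≥ 8 weeks (≈56 days) ✓; dept Research ✗ → not eligible.
Phone Allowance — status part-time ✗ (requires full-time or temporary) → not eligible.
Fitness Allowance — service 580 days ≥ 45 days ✓; age 25 ≥ 18 ✓; rating 1 < 3 ✗ → not eligible.

Education Assistance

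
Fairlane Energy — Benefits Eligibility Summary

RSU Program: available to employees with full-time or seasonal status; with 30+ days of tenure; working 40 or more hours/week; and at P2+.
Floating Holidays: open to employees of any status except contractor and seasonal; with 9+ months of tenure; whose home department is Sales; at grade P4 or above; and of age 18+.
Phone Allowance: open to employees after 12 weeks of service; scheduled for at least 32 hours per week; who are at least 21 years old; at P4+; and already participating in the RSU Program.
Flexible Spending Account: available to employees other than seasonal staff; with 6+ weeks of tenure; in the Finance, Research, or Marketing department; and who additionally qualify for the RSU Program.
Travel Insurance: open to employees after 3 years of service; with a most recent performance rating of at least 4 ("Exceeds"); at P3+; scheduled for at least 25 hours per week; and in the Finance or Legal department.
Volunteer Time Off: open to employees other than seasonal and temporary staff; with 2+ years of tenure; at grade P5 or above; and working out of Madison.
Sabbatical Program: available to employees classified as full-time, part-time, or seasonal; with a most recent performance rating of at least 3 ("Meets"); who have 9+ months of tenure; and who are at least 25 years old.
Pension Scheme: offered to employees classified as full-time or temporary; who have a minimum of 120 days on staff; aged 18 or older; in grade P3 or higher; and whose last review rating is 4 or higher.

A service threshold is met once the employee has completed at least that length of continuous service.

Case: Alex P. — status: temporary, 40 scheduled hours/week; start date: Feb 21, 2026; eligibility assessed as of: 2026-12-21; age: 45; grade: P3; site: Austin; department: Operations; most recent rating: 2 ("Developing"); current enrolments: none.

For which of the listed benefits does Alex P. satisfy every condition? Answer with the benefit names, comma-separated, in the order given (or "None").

Service from Feb 21, 2026 to 2026-12-21: 303 days.
RSU Program — status temporary ✗ (requires full-time or seasonal) → not eligible.
Floating Holidays — status temporary ✓ (not excluded); service 303 days ≥ 9 months (≈270 days) ✓; dept Operations ✗ → not eligible.
Phone Allowance — service 303 days ≥ 12 weeks (≈84 days) ✓; 40 hrs/wk ≥ 32 ✓; age 45 ≥ 21 ✓; grade P3 < P4 ✗ → not eligible.
Flexible Spending Account — status temporary ✓ (not excluded); service 303 days ≥ 6 weeks (≈42 days) ✓; dept Operations ✗ → not eligible.
Travel Insurance — service 303 days < 3 years (≈1095 days) ✗ → not eligible.
Volunteer Time Off — status temporary ✗ (excluded) → not eligible.
Sabbatical Program — status temporary ✗ (requires full-time, part-time, or seasonal) → not eligible.
Pension Scheme — status temporary ✓; service 303 days ≥ 120 days ✓; age 45 ≥ 18 ✓; grade P3 ≥ P3 ✓; rating 2 < 4 ✗ → not eligible.

None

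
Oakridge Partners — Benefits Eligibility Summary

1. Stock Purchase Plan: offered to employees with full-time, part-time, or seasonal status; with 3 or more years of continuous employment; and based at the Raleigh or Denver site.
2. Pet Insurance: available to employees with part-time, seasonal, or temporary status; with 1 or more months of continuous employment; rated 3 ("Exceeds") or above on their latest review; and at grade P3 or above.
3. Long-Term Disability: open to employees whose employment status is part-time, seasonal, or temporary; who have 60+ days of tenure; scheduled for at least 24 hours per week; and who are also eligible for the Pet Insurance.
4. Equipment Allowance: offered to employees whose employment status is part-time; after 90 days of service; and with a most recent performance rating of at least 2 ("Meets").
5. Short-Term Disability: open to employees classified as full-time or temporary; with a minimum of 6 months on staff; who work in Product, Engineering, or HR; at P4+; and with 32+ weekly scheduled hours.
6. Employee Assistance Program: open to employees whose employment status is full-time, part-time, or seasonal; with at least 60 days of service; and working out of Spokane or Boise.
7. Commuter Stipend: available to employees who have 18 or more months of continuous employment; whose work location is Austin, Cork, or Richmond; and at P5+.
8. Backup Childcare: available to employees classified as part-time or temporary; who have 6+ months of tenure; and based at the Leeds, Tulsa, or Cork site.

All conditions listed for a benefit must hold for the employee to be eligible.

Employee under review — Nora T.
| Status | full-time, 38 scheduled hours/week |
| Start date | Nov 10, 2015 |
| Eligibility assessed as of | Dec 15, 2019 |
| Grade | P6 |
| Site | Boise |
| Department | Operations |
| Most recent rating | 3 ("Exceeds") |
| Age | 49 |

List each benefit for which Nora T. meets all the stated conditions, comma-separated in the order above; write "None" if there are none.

Service from Nov 10, 2015 to Dec 15, 2019: 1496 days.
Stock Purchase Plan — status full-time ✓; service 1496 days ≥ 3 years (≈1095 days) ✓; site Boise ✗ (not Raleigh or Denver) → not eligible.
Pet Insurance — status full-time ✗ (requires part-time, seasonal, or temporary) → not eligible.
Long-Term Disability — status full-time ✗ (requires part-time, seasonal, or temporary) → not eligible.
Equipment Allowance — status full-time ✗ (requires part-time) → not eligible.
Short-Term Disability — status full-time ✓; service 1496 days ≥ 6 months (≈180 days) ✓; dept Operations ✗ → not eligible.
Employee Assistance Program — status full-time ✓; service 1496 days ≥ 60 days ✓; site Boise ✓ → eligible.
Commuter Stipend — service 1496 days ≥ 18 months (≈540 days) ✓; site Boise ✗ (not Austin, Cork, or Richmond) → not eligible.
Backup Childcare — status full-time ✗ (requires part-time or temporary) → not eligible.

Employee Assistance Program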